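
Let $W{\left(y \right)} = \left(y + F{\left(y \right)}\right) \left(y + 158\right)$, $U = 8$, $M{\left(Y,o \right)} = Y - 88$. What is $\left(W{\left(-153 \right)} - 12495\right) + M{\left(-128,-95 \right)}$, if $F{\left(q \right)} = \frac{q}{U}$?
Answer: $- \frac{108573}{8} \approx -13572.0$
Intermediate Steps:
$M{\left(Y,o \right)} = -88 + Y$
$F{\left(q \right)} = \frac{q}{8}$
$W{\left(y \right)} = \frac{9 y \left(158 + y\right)}{8}$ ($W{\left(y \right)} = \left(y + \frac{y}{8}\right) \left(y + 158\right) = \frac{9 y}{8} \left(158 + y\right) = \frac{9 y \left(158 + y\right)}{8}$)
$\left(W{\left(-153 \right)} - 12495\right) + M{\left(-128,-95 \right)} = \left(\frac{9}{8} \left(-153\right) \left(158 - 153\right) - 12495\right) - 216 = \left(\frac{9}{8} \left(-153\right) 5 - 12495\right) - 216 = \left(- \frac{6885}{8} - 12495\right) - 216 = - \frac{106845}{8} - 216 = - \frac{108573}{8}$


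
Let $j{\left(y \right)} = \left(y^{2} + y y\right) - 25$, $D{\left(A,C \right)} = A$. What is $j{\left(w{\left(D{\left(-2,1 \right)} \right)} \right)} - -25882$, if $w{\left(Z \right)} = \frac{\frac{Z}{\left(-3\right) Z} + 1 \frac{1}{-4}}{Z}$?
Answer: $\frac{7446865}{288} \approx 25857.0$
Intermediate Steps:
$w{\left(Z \right)} = - \frac{7}{12 Z}$ ($w{\left(Z \right)} = \frac{Z \left(- \frac{1}{3 Z}\right) + 1 \left(- \frac{1}{4}\right)}{Z} = \frac{- \frac{1}{3} - \frac{1}{4}}{Z} = - \frac{7}{12 Z}$)
$j{\left(y \right)} = -25 + 2 y^{2}$ ($j{\left(y \right)} = \left(y^{2} + y^{2}\right) - 25 = 2 y^{2} - 25 = -25 + 2 y^{2}$)
$j{\left(w{\left(D{\left(-2,1 \right)} \right)} \right)} - -25882 = \left(-25 + 2 \left(- \frac{7}{12 \left(-2\right)}\right)^{2}\right) - -25882 = \left(-25 + 2 \left(\left(- \frac{7}{12}\right) \left(- \frac{1}{2}\right)\right)^{2}\right) + 25882 = \left(-25 + 2 \left(\frac{7}{24}\right)^{2}\right) + 25882 = \left(-25 + 2 \cdot \frac{49}{576}\right) + 25882 = \left(-25 + \frac{49}{288}\right) + 25882 = - \frac{7151}{288} + 25882 = \frac{7446865}{288}$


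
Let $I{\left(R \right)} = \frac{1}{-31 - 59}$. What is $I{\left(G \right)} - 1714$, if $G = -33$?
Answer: $- \frac{154261}{90} \approx -1714.0$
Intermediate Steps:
$I{\left(R \right)} = - \frac{1}{90}$ ($I{\left(R \right)} = \frac{1}{-90} = - \frac{1}{90}$)
$I{\left(G \right)} - 1714 = - \frac{1}{90} - 1714 = - \frac{154261}{90}$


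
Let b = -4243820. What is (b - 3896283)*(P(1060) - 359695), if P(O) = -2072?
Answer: 2944820642001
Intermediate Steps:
(b - 3896283)*(P(1060) - 359695) = (-4243820 - 3896283)*(-2072 - 359695) = -8140103*(-361767) = 2944820642001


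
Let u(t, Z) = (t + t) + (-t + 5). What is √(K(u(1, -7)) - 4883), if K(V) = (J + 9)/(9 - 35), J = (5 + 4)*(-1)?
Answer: I*√4883 ≈ 69.878*I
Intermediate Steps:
J = -9 (J = 9*(-1) = -9)
u(t, Z) = 5 + t (u(t, Z) = 2*t + (5 - t) = 5 + t)
K(V) = 0 (K(V) = (-9 + 9)/(9 - 35) = 0/(-26) = 0*(-1/26) = 0)
√(K(u(1, -7)) - 4883) = √(0 - 4883) = √(-4883) = I*√4883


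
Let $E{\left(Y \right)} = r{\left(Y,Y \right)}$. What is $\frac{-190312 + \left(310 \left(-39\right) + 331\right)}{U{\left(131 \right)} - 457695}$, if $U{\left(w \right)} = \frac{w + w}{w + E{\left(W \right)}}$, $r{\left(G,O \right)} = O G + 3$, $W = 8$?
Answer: $\frac{20005029}{45311674} \approx 0.4415$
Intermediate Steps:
$r{\left(G,O \right)} = 3 + G O$ ($r{\left(G,O \right)} = G O + 3 = 3 + G O$)
$E{\left(Y \right)} = 3 + Y^{2}$ ($E{\left(Y \right)} = 3 + Y Y = 3 + Y^{2}$)
$U{\left(w \right)} = \frac{2 w}{67 + w}$ ($U{\left(w \right)} = \frac{w + w}{w + \left(3 + 8^{2}\right)} = \frac{2 w}{w + \left(3 + 64\right)} = \frac{2 w}{w + 67} = \frac{2 w}{67 + w}$)
$\frac{-190312 + \left(310 \left(-39\right) + 331\right)}{U{\left(131 \right)} - 457695} = \frac{-190312 + \left(310 \left(-39\right) + 331\right)}{2 \cdot 131 \frac{1}{67 + 131} - 457695} = \frac{-190312 + \left(-12090 + 331\right)}{2 \cdot 131 \cdot \frac{1}{198} - 457695} = \frac{-190312 - 11759}{2 \cdot 131 \cdot \frac{1}{198} - 457695} = - \frac{202071}{\frac{131}{99} - 457695} = - \frac{202071}{- \frac{45311674}{99}} = \left(-202071\right) \left(- \frac{99}{45311674}\right) = \frac{20005029}{45311674}$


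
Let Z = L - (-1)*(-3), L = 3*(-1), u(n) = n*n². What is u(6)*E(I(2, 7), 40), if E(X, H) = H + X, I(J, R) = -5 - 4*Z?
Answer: 12744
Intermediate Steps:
u(n) = n³
L = -3
Z = -6 (Z = -3 - (-1)*(-3) = -3 - 1*3 = -3 - 3 = -6)
I(J, R) = 19 (I(J, R) = -5 - 4*(-6) = -5 + 24 = 19)
u(6)*E(I(2, 7), 40) = 6³*(40 + 19) = 216*59 = 12744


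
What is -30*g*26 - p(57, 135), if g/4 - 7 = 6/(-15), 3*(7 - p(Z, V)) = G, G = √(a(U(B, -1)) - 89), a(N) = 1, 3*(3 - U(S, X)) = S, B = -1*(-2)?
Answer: -20599 + 2*I*√22/3 ≈ -20599.0 + 3.1269*I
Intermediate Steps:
B = 2
U(S, X) = 3 - S/3
G = 2*I*√22 (G = √(1 - 89) = √(-88) = 2*I*√22 ≈ 9.3808*I)
p(Z, V) = 7 - 2*I*√22/3
g = 132/5 (g = 28 + 4*(6/(-15)) = 28 + 4*(6*(-1/15)) = 28 + 4*(-⅖) = 28 - 8/5 = 132/5 ≈ 26.400)
-30*g*26 - p(57, 135) = -30*132/5*26 - (7 - 2*I*√22/3) = -792*26 + (-7 + 2*I*√22/3) = -20592 + (-7 + 2*I*√22/3) = -20599 + 2*I*√22/3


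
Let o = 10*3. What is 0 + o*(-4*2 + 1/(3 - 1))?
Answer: -225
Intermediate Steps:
o = 30
0 + o*(-4*2 + 1/(3 - 1)) = 0 + 30*(-4*2 + 1/(3 - 1)) = 0 + 30*(-8 + 1/2) = 0 + 30*(-8 + ½) = 0 + 30*(-15/2) = 0 - 225 = -225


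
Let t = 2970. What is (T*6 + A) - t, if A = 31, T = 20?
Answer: -2819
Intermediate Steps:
(T*6 + A) - t = (20*6 + 31) - 1*2970 = (120 + 31) - 2970 = 151 - 2970 = -2819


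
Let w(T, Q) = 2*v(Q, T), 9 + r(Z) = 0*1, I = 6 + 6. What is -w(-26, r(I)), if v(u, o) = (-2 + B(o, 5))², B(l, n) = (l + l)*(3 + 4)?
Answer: -267912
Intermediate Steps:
B(l, n) = 14*l (B(l, n) = (2*l)*7 = 14*l)
v(u, o) = (-2 + 14*o)²
I = 12
r(Z) = -9 (r(Z) = -9 + 0*1 = -9 + 0 = -9)
w(T, Q) = 8*(-1 + 7*T)² (w(T, Q) = 2*(4*(-1 + 7*T)²) = 8*(-1 + 7*T)²)
-w(-26, r(I)) = -8*(-1 + 7*(-26))² = -8*(-1 - 182)² = -8*(-183)² = -8*33489 = -1*267912 = -267912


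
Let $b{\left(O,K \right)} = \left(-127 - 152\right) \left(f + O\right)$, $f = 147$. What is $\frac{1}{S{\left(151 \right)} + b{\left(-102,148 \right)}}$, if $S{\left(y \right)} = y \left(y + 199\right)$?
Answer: $\frac{1}{40295} \approx 2.4817 \cdot 10^{-5}$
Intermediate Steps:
$S{\left(y \right)} = y \left(199 + y\right)$
$b{\left(O,K \right)} = -41013 - 279 O$ ($b{\left(O,K \right)} = \left(-127 - 152\right) \left(147 + O\right) = - 279 \left(147 + O\right) = -41013 - 279 O$)
$\frac{1}{S{\left(151 \right)} + b{\left(-102,148 \right)}} = \frac{1}{151 \left(199 + 151\right) - 12555} = \frac{1}{151 \cdot 350 + \left(-41013 + 28458\right)} = \frac{1}{52850 - 12555} = \frac{1}{40295}$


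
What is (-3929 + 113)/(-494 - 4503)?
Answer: 3816/4997 ≈ 0.76366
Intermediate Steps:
(-3929 + 113)/(-494 - 4503) = -3816/(-4997) = -3816*(-1/4997) = 3816/4997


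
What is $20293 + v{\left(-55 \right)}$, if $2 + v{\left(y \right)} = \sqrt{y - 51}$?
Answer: $20291 + i \sqrt{106} \approx 20291.0 + 10.296 i$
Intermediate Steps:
$v{\left(y \right)} = -2 + \sqrt{-51 + y}$ ($v{\left(y \right)} = -2 + \sqrt{y - 51} = -2 + \sqrt{-51 + y}$)
$20293 + v{\left(-55 \right)} = 20293 - \left(2 - \sqrt{-51 - 55}\right) = 20293 - \left(2 - \sqrt{-106}\right) = 20293 - \left(2 - i \sqrt{106}\right) = 20291 + i \sqrt{106}$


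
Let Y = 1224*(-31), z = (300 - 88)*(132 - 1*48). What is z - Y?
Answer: 55752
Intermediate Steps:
z = 17808 (z = 212*(132 - 48) = 212*84 = 17808)
Y = -37944
z - Y = 17808 - 1*(-37944) = 17808 + 37944 = 55752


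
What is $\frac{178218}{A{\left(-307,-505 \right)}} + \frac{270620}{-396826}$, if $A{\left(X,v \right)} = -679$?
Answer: $- \frac{35452643524}{134722427} \approx -263.15$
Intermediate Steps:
$\frac{178218}{A{\left(-307,-505 \right)}} + \frac{270620}{-396826} = \frac{178218}{-679} + \frac{270620}{-396826} = 178218 \left(- \frac{1}{679}\right) + 270620 \left(- \frac{1}{396826}\right) = - \frac{178218}{679} - \frac{135310}{198413} = - \frac{35452643524}{134722427}$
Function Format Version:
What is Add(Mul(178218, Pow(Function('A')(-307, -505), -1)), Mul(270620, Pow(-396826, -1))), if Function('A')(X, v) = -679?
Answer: Rational(-35452643524, 134722427) ≈ -263.15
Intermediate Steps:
Add(Mul(178218, Pow(Function('A')(-307, -505), -1)), Mul(270620, Pow(-396826, -1))) = Add(Mul(178218, Pow(-679, -1)), Mul(270620, Pow(-396826, -1))) = Add(Mul(178218, Rational(-1, 679)), Mul(270620, Rational(-1, 396826))) = Add(Rational(-178218, 679), Rational(-135310, 198413)) = Rational(-35452643524, 134722427)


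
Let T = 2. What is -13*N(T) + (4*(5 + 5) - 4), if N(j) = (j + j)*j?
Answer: -68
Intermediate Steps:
N(j) = 2*j² (N(j) = (2*j)*j = 2*j²)
-13*N(T) + (4*(5 + 5) - 4) = -26*2² + (4*(5 + 5) - 4) = -26*4 + (4*10 - 4) = -13*8 + (40 - 4) = -104 + 36 = -68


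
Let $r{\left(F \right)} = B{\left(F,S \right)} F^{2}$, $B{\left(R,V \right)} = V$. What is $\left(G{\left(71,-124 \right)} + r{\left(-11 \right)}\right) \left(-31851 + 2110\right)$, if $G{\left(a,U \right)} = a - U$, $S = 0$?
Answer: $-5799495$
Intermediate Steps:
$r{\left(F \right)} = 0$ ($r{\left(F \right)} = 0 F^{2} = 0$)
$\left(G{\left(71,-124 \right)} + r{\left(-11 \right)}\right) \left(-31851 + 2110\right) = \left(\left(71 - -124\right) + 0\right) \left(-31851 + 2110\right) = \left(\left(71 + 124\right) + 0\right) \left(-29741\right) = \left(195 + 0\right) \left(-29741\right) = 195 \left(-29741\right) = -5799495$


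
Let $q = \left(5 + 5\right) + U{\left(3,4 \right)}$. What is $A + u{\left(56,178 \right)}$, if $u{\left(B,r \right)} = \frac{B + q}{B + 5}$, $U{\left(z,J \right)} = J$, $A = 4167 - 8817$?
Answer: $- \frac{283580}{61} \approx -4648.9$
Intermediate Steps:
$A = -4650$
$q = 14$ ($q = \left(5 + 5\right) + 4 = 10 + 4 = 14$)
$u{\left(B,r \right)} = \frac{14 + B}{5 + B}$ ($u{\left(B,r \right)} = \frac{B + 14}{B + 5} = \frac{14 + B}{5 + B}$)
$A + u{\left(56,178 \right)} = -4650 + \frac{14 + 56}{5 + 56} = -4650 + \frac{1}{61} \cdot 70 = -4650 + \frac{70}{61} = - \frac{283580}{61}$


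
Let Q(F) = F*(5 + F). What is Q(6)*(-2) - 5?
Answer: -137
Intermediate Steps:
Q(6)*(-2) - 5 = (6*(5 + 6))*(-2) - 5 = (6*11)*(-2) - 5 = 66*(-2) - 5 = -132 - 5 = -137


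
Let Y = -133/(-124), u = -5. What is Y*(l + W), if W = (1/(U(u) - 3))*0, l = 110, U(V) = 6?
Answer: 7315/62 ≈ 117.98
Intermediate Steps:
W = 0 (W = (1/(6 - 3))*0 = (1/3)*0 = ((⅓)*1)*0 = (⅓)*0 = 0)
Y = 133/124 (Y = -133*(-1/124) = 133/124 ≈ 1.0726)
Y*(l + W) = 133*(110 + 0)/124 = (133/124)*110 = 7315/62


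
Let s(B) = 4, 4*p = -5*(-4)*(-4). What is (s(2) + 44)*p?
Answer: -960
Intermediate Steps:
p = -20 (p = (-5*(-4)*(-4))/4 = (20*(-4))/4 = (¼)*(-80) = -20)
(s(2) + 44)*p = (4 + 44)*(-20) = 48*(-20) = -960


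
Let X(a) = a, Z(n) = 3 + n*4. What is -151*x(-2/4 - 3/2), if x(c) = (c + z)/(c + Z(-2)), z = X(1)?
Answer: -151/7 ≈ -21.571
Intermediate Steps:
Z(n) = 3 + 4*n
z = 1
x(c) = (1 + c)/(-5 + c) (x(c) = (c + 1)/(c + (3 + 4*(-2))) = (1 + c)/(c + (3 - 8)) = (1 + c)/(c - 5) = (1 + c)/(-5 + c))
-151*x(-2/4 - 3/2) = -151*(1 + (-2/4 - 3/2))/(-5 + (-2/4 - 3/2)) = -151*(1 + (-2*1/4 - 3*1/2))/(-5 + (-2*1/4 - 3*1/2)) = -151*(1 + (-1/2 - 3/2))/(-5 + (-1/2 - 3/2)) = -151*(1 - 2)/(-5 - 2) = -151*(-1)/(-7) = -(-151)*(-1)/7 = -151*1/7 = -151/7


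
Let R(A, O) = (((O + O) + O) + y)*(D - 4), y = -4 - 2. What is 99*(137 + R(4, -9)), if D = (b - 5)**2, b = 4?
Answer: 23364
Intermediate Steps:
y = -6
D = 1 (D = (4 - 5)**2 = (-1)**2 = 1)
R(A, O) = 18 - 9*O (R(A, O) = (((O + O) + O) - 6)*(1 - 4) = ((2*O + O) - 6)*(-3) = (3*O - 6)*(-3) = (-6 + 3*O)*(-3) = 18 - 9*O)
99*(137 + R(4, -9)) = 99*(137 + (18 - 9*(-9))) = 99*(137 + (18 + 81)) = 99*(137 + 99) = 99*236 = 23364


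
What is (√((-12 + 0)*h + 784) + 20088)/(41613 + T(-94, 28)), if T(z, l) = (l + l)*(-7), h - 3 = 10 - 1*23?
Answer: 20088/41221 + 2*√226/41221 ≈ 0.48805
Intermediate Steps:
h = -10 (h = 3 + (10 - 1*23) = 3 + (10 - 23) = 3 - 13 = -10)
T(z, l) = -14*l (T(z, l) = (2*l)*(-7) = -14*l)
(√((-12 + 0)*h + 784) + 20088)/(41613 + T(-94, 28)) = (√((-12 + 0)*(-10) + 784) + 20088)/(41613 - 14*28) = (√(-12*(-10) + 784) + 20088)/(41613 - 392) = (√(120 + 784) + 20088)/41221 = (√904 + 20088)*(1/41221) = (2*√226 + 20088)*(1/41221) = (20088 + 2*√226)*(1/41221) = 20088/41221 + 2*√226/41221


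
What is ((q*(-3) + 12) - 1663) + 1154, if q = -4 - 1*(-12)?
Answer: -521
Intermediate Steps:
q = 8 (q = -4 + 12 = 8)
((q*(-3) + 12) - 1663) + 1154 = ((8*(-3) + 12) - 1663) + 1154 = ((-24 + 12) - 1663) + 1154 = (-12 - 1663) + 1154 = -1675 + 1154 = -521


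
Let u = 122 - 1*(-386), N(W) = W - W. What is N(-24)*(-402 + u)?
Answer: 0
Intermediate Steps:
N(W) = 0
u = 508 (u = 122 + 386 = 508)
N(-24)*(-402 + u) = 0*(-402 + 508) = 0*106 = 0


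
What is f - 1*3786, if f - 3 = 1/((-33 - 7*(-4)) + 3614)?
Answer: -13652846/3609 ≈ -3783.0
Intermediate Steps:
f = 10828/3609 (f = 3 + 1/((-33 - 7*(-4)) + 3614) = 3 + 1/((-33 + 28) + 3614) = 3 + 1/(-5 + 3614) = 3 + 1/3609 = 10828/3609 ≈ 3.0003)
f - 1*3786 = 10828/3609 - 1*3786 = 10828/3609 - 3786 = -13652846/3609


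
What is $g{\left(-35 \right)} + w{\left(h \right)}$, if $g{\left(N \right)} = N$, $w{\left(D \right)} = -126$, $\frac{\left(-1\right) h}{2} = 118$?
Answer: $-161$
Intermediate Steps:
$h = -236$ ($h = \left(-2\right) 118 = -236$)
$g{\left(-35 \right)} + w{\left(h \right)} = -35 - 126 = -161$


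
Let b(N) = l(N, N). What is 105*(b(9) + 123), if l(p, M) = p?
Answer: 13860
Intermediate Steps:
b(N) = N
105*(b(9) + 123) = 105*(9 + 123) = 105*132 = 13860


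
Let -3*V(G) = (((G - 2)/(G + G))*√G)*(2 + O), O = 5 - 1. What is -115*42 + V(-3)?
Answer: -4830 - 5*I*√3/3 ≈ -4830.0 - 2.8868*I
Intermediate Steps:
O = 4
V(G) = -(-2 + G)/√G (V(G) = -((G - 2)/(G + G))*√G*(2 + 4)/3 = -((-2 + G)/((2*G)))*√G*6/3 = -((-2 + G)*(1/(2*G)))*√G*6/3 = -((-2 + G)/(2*G))*√G*6/3 = -(-2 + G)/(2*√G)*6/3 = -(-2 + G)/√G)
-115*42 + V(-3) = -115*42 + (2 - 1*(-3))/√(-3) = -4830 + (-I*√3/3)*(2 + 3) = -4830 - I*√3/3*5 = -4830 - 5*I*√3/3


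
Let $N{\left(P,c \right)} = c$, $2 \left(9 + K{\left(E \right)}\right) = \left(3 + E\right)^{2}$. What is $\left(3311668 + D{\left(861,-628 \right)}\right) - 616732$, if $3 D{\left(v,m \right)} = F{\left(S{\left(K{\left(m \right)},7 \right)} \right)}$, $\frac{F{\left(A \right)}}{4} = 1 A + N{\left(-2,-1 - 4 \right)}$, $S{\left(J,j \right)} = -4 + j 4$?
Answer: $\frac{8084884}{3} \approx 2.695 \cdot 10^{6}$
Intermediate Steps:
$K{\left(E \right)} = -9 + \frac{\left(3 + E\right)^{2}}{2}$
$S{\left(J,j \right)} = -4 + 4 j$
$F{\left(A \right)} = -20 + 4 A$ ($F{\left(A \right)} = 4 \left(1 A - 5\right) = 4 \left(A - 5\right) = 4 \left(-5 + A\right) = -20 + 4 A$)
$D{\left(v,m \right)} = \frac{76}{3}$ ($D{\left(v,m \right)} = \frac{-20 + 4 \left(-4 + 4 \cdot 7\right)}{3} = \frac{-20 + 4 \left(-4 + 28\right)}{3} = \frac{-20 + 4 \cdot 24}{3} = \frac{-20 + 96}{3} = \frac{1}{3} \cdot 76 = \frac{76}{3}$)
$\left(3311668 + D{\left(861,-628 \right)}\right) - 616732 = \left(3311668 + \frac{76}{3}\right) - 616732 = \frac{9935080}{3} - 616732 = \frac{8084884}{3}$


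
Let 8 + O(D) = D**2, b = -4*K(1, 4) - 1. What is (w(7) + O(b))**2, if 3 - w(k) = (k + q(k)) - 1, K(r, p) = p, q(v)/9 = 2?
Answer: 67600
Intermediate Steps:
q(v) = 18 (q(v) = 9*2 = 18)
w(k) = -14 - k (w(k) = 3 - ((k + 18) - 1) = 3 - ((18 + k) - 1) = 3 - (17 + k) = 3 + (-17 - k) = -14 - k)
b = -17 (b = -4*4 - 1 = -16 - 1 = -17)
O(D) = -8 + D**2
(w(7) + O(b))**2 = ((-14 - 1*7) + (-8 + (-17)**2))**2 = ((-14 - 7) + (-8 + 289))**2 = (-21 + 281)**2 = 260**2 = 67600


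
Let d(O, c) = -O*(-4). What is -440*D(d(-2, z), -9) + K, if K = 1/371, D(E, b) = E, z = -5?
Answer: 1305921/371 ≈ 3520.0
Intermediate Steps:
d(O, c) = 4*O
K = 1/371 ≈ 0.0026954
-440*D(d(-2, z), -9) + K = -1760*(-2) + 1/371 = -440*(-8) + 1/371 = 3520 + 1/371 = 1305921/371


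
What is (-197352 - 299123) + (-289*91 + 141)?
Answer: -522633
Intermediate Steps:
(-197352 - 299123) + (-289*91 + 141) = -496475 + (-26299 + 141) = -496475 - 26158 = -522633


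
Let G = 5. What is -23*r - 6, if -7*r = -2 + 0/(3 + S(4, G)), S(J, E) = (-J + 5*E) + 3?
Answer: -88/7 ≈ -12.571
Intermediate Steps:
S(J, E) = 3 - J + 5*E
r = 2/7 (r = -(-2 + 0/(3 + (3 - 1*4 + 5*5)))/7 = -(-2 + 0/(3 + (3 - 4 + 25)))/7 = -(-2 + 0/(3 + 24))/7 = -(-2 + 0/27)/7 = -(-2 + (1/27)*0)/7 = -(-2 + 0)/7 = -1/7*(-2) = 2/7 ≈ 0.28571)
-23*r - 6 = -23*2/7 - 6 = -46/7 - 6 = -88/7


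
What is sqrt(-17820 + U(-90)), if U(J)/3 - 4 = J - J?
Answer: 4*I*sqrt(1113) ≈ 133.45*I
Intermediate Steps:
U(J) = 12 (U(J) = 12 + 3*(J - J) = 12 + 3*0 = 12 + 0 = 12)
sqrt(-17820 + U(-90)) = sqrt(-17820 + 12) = sqrt(-17808) = 4*I*sqrt(1113)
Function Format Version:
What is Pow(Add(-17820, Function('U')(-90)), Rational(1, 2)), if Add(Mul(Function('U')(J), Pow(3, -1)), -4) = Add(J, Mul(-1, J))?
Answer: Mul(4, I, Pow(1113, Rational(1, 2))) ≈ Mul(133.45, I)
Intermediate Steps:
Function('U')(J) = 12 (Function('U')(J) = Add(12, Mul(3, Add(J, Mul(-1, J)))) = Add(12, Mul(3, 0)) = Add(12, 0) = 12)
Pow(Add(-17820, Function('U')(-90)), Rational(1, 2)) = Pow(Add(-17820, 12), Rational(1, 2)) = Pow(-17808, Rational(1, 2)) = Mul(4, I, Pow(1113, Rational(1, 2)))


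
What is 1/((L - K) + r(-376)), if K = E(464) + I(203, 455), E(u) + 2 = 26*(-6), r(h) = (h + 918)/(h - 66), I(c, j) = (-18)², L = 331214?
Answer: 221/73161337 ≈ 3.0207e-6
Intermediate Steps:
I(c, j) = 324
r(h) = (918 + h)/(-66 + h)
E(u) = -158 (E(u) = -2 + 26*(-6) = -2 - 156 = -158)
K = 166 (K = -158 + 324 = 166)
1/((L - K) + r(-376)) = 1/((331214 - 1*166) + (918 - 376)/(-66 - 376)) = 1/((331214 - 166) + 542/(-442)) = 1/(331048 - 1/442*542) = 1/(331048 - 271/221) = 1/(73161337/221) = 221/73161337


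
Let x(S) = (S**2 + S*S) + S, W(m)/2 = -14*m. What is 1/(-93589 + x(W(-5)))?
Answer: -1/54249 ≈ -1.8434e-5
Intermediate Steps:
W(m) = -28*m (W(m) = 2*(-14*m) = -28*m)
x(S) = S + 2*S**2 (x(S) = (S**2 + S**2) + S = 2*S**2 + S = S + 2*S**2)
1/(-93589 + x(W(-5))) = 1/(-93589 + (-28*(-5))*(1 + 2*(-28*(-5)))) = 1/(-93589 + 140*(1 + 2*140)) = 1/(-93589 + 140*(1 + 280)) = 1/(-93589 + 140*281) = 1/(-93589 + 39340) = 1/(-54249) = -1/54249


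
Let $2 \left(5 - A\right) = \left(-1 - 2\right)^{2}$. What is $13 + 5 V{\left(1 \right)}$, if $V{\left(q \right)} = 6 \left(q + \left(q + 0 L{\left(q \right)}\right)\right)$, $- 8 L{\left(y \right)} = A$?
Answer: $73$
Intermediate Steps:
$A = \frac{1}{2}$ ($A = 5 - \frac{\left(-1 - 2\right)^{2}}{2} = 5 - \frac{\left(-3\right)^{2}}{2} = 5 - \frac{9}{2} = \frac{1}{2} \approx 0.5$)
$L{\left(y \right)} = - \frac{1}{16}$ ($L{\left(y \right)} = \left(- \frac{1}{8}\right) \frac{1}{2} = - \frac{1}{16}$)
$V{\left(q \right)} = 12 q$ ($V{\left(q \right)} = 6 \left(q + \left(q + 0 \left(- \frac{1}{16}\right)\right)\right) = 6 \left(q + \left(q + 0\right)\right) = 6 \left(q + q\right) = 6 \cdot 2 q = 12 q$)
$13 + 5 V{\left(1 \right)} = 13 + 5 \cdot 12 \cdot 1 = 13 + 5 \cdot 12 = 13 + 60 = 73$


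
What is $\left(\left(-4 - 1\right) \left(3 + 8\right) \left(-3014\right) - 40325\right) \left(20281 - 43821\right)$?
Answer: $-2952975300$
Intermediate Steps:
$\left(\left(-4 - 1\right) \left(3 + 8\right) \left(-3014\right) - 40325\right) \left(20281 - 43821\right) = \left(\left(-5\right) 11 \left(-3014\right) - 40325\right) \left(-23540\right) = \left(\left(-55\right) \left(-3014\right) - 40325\right) \left(-23540\right) = \left(165770 - 40325\right) \left(-23540\right) = 125445 \left(-23540\right) = -2952975300$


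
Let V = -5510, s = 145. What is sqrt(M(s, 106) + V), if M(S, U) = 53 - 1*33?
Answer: 3*I*sqrt(610) ≈ 74.094*I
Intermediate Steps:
M(S, U) = 20 (M(S, U) = 53 - 33 = 20)
sqrt(M(s, 106) + V) = sqrt(20 - 5510) = sqrt(-5490) = 3*I*sqrt(610)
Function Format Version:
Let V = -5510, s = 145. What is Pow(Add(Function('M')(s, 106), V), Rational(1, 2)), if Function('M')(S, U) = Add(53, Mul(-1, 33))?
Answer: Mul(3, I, Pow(610, Rational(1, 2))) ≈ Mul(74.094, I)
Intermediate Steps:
Function('M')(S, U) = 20 (Function('M')(S, U) = Add(53, -33) = 20)
Pow(Add(Function('M')(s, 106), V), Rational(1, 2)) = Pow(Add(20, -5510), Rational(1, 2)) = Pow(-5490, Rational(1, 2)) = Mul(3, I, Pow(610, Rational(1, 2)))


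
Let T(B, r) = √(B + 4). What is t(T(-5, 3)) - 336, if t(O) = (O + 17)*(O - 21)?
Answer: -694 - 4*I ≈ -694.0 - 4.0*I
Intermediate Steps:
T(B, r) = √(4 + B)
t(O) = (-21 + O)*(17 + O) (t(O) = (17 + O)*(-21 + O) = (-21 + O)*(17 + O))
t(T(-5, 3)) - 336 = (-357 + (√(4 - 5))² - 4*√(4 - 5)) - 336 = (-357 + (√(-1))² - 4*I) - 336 = (-357 + I² - 4*I) - 336 = (-357 - 1 - 4*I) - 336 = (-358 - 4*I) - 336 = -694 - 4*I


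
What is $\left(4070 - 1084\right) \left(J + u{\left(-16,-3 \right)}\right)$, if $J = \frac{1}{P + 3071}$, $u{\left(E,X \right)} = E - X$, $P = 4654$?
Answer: $- \frac{299866064}{7725} \approx -38818.0$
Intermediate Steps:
$J = \frac{1}{7725}$ ($J = \frac{1}{4654 + 3071} = \frac{1}{7725} \approx 0.00012945$)
$\left(4070 - 1084\right) \left(J + u{\left(-16,-3 \right)}\right) = \left(4070 - 1084\right) \left(\frac{1}{7725} - 13\right) = 2986 \left(\frac{1}{7725} + \left(-16 + 3\right)\right) = 2986 \left(\frac{1}{7725} - 13\right) = 2986 \left(- \frac{100424}{7725}\right) = - \frac{299866064}{7725}$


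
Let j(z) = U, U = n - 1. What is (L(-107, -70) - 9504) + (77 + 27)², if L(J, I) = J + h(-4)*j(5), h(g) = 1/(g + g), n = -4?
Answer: 9645/8 ≈ 1205.6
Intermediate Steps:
h(g) = 1/(2*g)
U = -5 (U = -4 - 1 = -5)
j(z) = -5
L(J, I) = 5/8 + J (L(J, I) = J + ((½)/(-4))*(-5) = J + ((½)*(-¼))*(-5) = J - ⅛*(-5) = J + 5/8 = 5/8 + J)
(L(-107, -70) - 9504) + (77 + 27)² = ((5/8 - 107) - 9504) + (77 + 27)² = (-851/8 - 9504) + 104² = -76883/8 + 10816 = 9645/8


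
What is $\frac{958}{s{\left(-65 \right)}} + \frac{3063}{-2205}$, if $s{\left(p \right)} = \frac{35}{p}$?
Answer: $- \frac{1308691}{735} \approx -1780.5$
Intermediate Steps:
$\frac{958}{s{\left(-65 \right)}} + \frac{3063}{-2205} = \frac{958}{35 \frac{1}{-65}} + \frac{3063}{-2205} = \frac{958}{35 \left(- \frac{1}{65}\right)} + 3063 \left(- \frac{1}{2205}\right) = \frac{958}{- \frac{7}{13}} - \frac{1021}{735} = 958 \left(- \frac{13}{7}\right) - \frac{1021}{735} = - \frac{12454}{7} - \frac{1021}{735} = - \frac{1308691}{735}$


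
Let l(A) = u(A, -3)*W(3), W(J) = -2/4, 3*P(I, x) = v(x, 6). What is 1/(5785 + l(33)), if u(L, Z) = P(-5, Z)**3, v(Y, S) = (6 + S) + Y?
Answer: 2/11543 ≈ 0.00017327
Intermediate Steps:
v(Y, S) = 6 + S + Y
P(I, x) = 4 + x/3 (P(I, x) = (6 + 6 + x)/3 = (12 + x)/3 = 4 + x/3)
u(L, Z) = (4 + Z/3)**3
W(J) = -1/2 (W(J) = -2*1/4 = -1/2)
l(A) = -27/2 (l(A) = ((12 - 3)**3/27)*(-1/2) = ((1/27)*9**3)*(-1/2) = ((1/27)*729)*(-1/2) = 27*(-1/2) = -27/2)
1/(5785 + l(33)) = 1/(5785 - 27/2) = 1/(11543/2) = 2/11543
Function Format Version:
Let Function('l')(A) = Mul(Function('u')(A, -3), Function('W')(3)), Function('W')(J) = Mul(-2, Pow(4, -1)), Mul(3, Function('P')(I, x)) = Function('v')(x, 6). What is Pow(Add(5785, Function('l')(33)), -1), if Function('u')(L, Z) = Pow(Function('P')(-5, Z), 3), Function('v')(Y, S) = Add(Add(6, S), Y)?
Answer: Rational(2, 11543) ≈ 0.00017327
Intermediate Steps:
Function('v')(Y, S) = Add(6, S, Y)
Function('P')(I, x) = Add(4, Mul(Rational(1, 3), x)) (Function('P')(I, x) = Mul(Rational(1, 3), Add(6, 6, x)) = Mul(Rational(1, 3), Add(12, x)) = Add(4, Mul(Rational(1, 3), x)))
Function('u')(L, Z) = Pow(Add(4, Mul(Rational(1, 3), Z)), 3)
Function('W')(J) = Rational(-1, 2) (Function('W')(J) = Mul(-2, Rational(1, 4)) = Rational(-1, 2))
Function('l')(A) = Rational(-27, 2) (Function('l')(A) = Mul(Mul(Rational(1, 27), Pow(Add(12, -3), 3)), Rational(-1, 2)) = Mul(Mul(Rational(1, 27), Pow(9, 3)), Rational(-1, 2)) = Mul(Mul(Rational(1, 27), 729), Rational(-1, 2)) = Mul(27, Rational(-1, 2)) = Rational(-27, 2))
Pow(Add(5785, Function('l')(33)), -1) = Pow(Add(5785, Rational(-27, 2)), -1) = Pow(Rational(11543, 2), -1) = Rational(2, 11543)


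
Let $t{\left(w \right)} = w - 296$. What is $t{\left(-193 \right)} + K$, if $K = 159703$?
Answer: $159214$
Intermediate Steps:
$t{\left(w \right)} = -296 + w$ ($t{\left(w \right)} = w - 296 = -296 + w$)
$t{\left(-193 \right)} + K = \left(-296 - 193\right) + 159703 = -489 + 159703 = 159214$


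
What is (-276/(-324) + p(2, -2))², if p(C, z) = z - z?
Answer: 529/729 ≈ 0.72565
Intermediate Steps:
p(C, z) = 0
(-276/(-324) + p(2, -2))² = (-276/(-324) + 0)² = (-276*(-1/324) + 0)² = (23/27 + 0)² = (23/27)² = 529/729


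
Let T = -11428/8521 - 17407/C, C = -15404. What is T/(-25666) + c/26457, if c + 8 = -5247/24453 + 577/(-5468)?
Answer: -3072158771869401627/10031527674882106030664 ≈ -0.00030625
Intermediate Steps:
c = -11237091/1350596 (c = -8 + (-5247/24453 + 577/(-5468)) = -8 + (-5247*1/24453 + 577*(-1/5468)) = -8 + (-53/247 - 577/5468) = -8 - 432323/1350596 = -11237091/1350596 ≈ -8.3201)
T = -27711865/131257484 (T = -11428/8521 - 17407/(-15404) = -11428*1/8521 - 17407*(-1/15404) = -11428/8521 + 17407/15404 = -27711865/131257484 ≈ -0.21113)
T/(-25666) + c/26457 = -27711865/131257484/(-25666) - 11237091/1350596/26457 = -27711865/131257484*(-1/25666) - 11237091/1350596*1/26457 = 27711865/3368854584344 - 3745697/11910906124 = -3072158771869401627/10031527674882106030664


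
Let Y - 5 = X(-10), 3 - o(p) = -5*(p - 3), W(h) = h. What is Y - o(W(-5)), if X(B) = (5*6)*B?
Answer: -258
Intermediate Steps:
X(B) = 30*B
o(p) = -12 + 5*p (o(p) = 3 - (-5)*(p - 3) = 3 - (-5)*(-3 + p) = 3 - (15 - 5*p) = 3 + (-15 + 5*p) = -12 + 5*p)
Y = -295 (Y = 5 + 30*(-10) = 5 - 300 = -295)
Y - o(W(-5)) = -295 - (-12 + 5*(-5)) = -295 - (-12 - 25) = -295 - 1*(-37) = -295 + 37 = -258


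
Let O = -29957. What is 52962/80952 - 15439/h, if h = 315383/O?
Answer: 6242916497257/4255147436 ≈ 1467.1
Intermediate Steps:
h = -315383/29957 (h = 315383/(-29957) = 315383*(-1/29957) = -315383/29957 ≈ -10.528)
52962/80952 - 15439/h = 52962/80952 - 15439/(-315383/29957) = 52962*(1/80952) - 15439*(-29957/315383) = 8827/13492 + 462506123/315383 = 6242916497257/4255147436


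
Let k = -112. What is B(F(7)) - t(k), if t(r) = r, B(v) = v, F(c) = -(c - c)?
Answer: 112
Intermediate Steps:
F(c) = 0 (F(c) = -1*0 = 0)
B(F(7)) - t(k) = 0 - 1*(-112) = 0 + 112 = 112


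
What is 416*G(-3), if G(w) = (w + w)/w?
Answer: 832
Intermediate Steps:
G(w) = 2 (G(w) = (2*w)/w = 2)
416*G(-3) = 416*2 = 832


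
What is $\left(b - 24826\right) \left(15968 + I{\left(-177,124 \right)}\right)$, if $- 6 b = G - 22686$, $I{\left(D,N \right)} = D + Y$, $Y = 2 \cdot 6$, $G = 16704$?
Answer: $-376569687$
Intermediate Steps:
$Y = 12$
$I{\left(D,N \right)} = 12 + D$ ($I{\left(D,N \right)} = D + 12 = 12 + D$)
$b = 997$ ($b = - \frac{16704 - 22686}{6} = \left(- \frac{1}{6}\right) \left(-5982\right) = 997$)
$\left(b - 24826\right) \left(15968 + I{\left(-177,124 \right)}\right) = \left(997 - 24826\right) \left(15968 + \left(12 - 177\right)\right) = - 23829 \left(15968 - 165\right) = \left(-23829\right) 15803 = -376569687$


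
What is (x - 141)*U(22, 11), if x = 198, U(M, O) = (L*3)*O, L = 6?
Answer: 11286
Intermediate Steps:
U(M, O) = 18*O (U(M, O) = (6*3)*O = 18*O)
(x - 141)*U(22, 11) = (198 - 141)*(18*11) = 57*198 = 11286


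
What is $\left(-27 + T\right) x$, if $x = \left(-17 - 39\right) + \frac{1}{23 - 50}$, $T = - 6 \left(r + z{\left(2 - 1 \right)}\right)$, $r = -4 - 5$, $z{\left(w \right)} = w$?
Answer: $- \frac{10591}{9} \approx -1176.8$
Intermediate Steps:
$r = -9$ ($r = -4 - 5 = -9$)
$T = 48$ ($T = - 6 \left(-9 + \left(2 - 1\right)\right) = - 6 \left(-9 + 1\right) = \left(-6\right) \left(-8\right) = 48$)
$x = - \frac{1513}{27}$ ($x = -56 + \frac{1}{-27} = -56 - \frac{1}{27} = - \frac{1513}{27} \approx -56.037$)
$\left(-27 + T\right) x = \left(-27 + 48\right) \left(- \frac{1513}{27}\right) = 21 \left(- \frac{1513}{27}\right) = - \frac{10591}{9}$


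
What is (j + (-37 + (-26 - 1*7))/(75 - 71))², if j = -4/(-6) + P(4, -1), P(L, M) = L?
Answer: 5929/36 ≈ 164.69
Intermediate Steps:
j = 14/3 (j = -4/(-6) + 4 = -4*(-1)/6 + 4 = -2*(-⅓) + 4 = ⅔ + 4 = 14/3 ≈ 4.6667)
(j + (-37 + (-26 - 1*7))/(75 - 71))² = (14/3 + (-37 + (-26 - 1*7))/(75 - 71))² = (14/3 + (-37 + (-26 - 7))/4)² = (14/3 + (-37 - 33)*(¼))² = (14/3 - 70*¼)² = (14/3 - 35/2)² = (-77/6)² = 5929/36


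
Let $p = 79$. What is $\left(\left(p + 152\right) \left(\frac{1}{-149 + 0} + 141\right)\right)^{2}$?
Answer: $\frac{23550133711104}{22201} \approx 1.0608 \cdot 10^{9}$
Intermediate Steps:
$\left(\left(p + 152\right) \left(\frac{1}{-149 + 0} + 141\right)\right)^{2} = \left(\left(79 + 152\right) \left(\frac{1}{-149 + 0} + 141\right)\right)^{2} = \left(231 \left(\frac{1}{-149} + 141\right)\right)^{2} = \left(231 \left(- \frac{1}{149} + 141\right)\right)^{2} = \left(231 \cdot \frac{21008}{149}\right)^{2} = \left(\frac{4852848}{149}\right)^{2} = \frac{23550133711104}{22201}$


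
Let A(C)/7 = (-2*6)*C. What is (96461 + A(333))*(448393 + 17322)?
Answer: 31896354635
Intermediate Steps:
A(C) = -84*C (A(C) = 7*((-2*6)*C) = 7*(-12*C) = -84*C)
(96461 + A(333))*(448393 + 17322) = (96461 - 84*333)*(448393 + 17322) = (96461 - 27972)*465715 = 68489*465715 = 31896354635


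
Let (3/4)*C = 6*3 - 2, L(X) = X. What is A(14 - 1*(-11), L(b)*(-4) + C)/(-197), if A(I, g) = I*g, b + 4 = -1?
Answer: -3100/591 ≈ -5.2453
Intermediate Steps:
b = -5 (b = -4 - 1 = -5)
C = 64/3 (C = 4*(6*3 - 2)/3 = 4*(18 - 2)/3 = (4/3)*16 = 64/3 ≈ 21.333)
A(14 - 1*(-11), L(b)*(-4) + C)/(-197) = ((14 - 1*(-11))*(-5*(-4) + 64/3))/(-197) = ((14 + 11)*(20 + 64/3))*(-1/197) = (25*(124/3))*(-1/197) = (3100/3)*(-1/197) = -3100/591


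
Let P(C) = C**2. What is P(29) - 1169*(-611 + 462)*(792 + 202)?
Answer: 173136755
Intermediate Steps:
P(29) - 1169*(-611 + 462)*(792 + 202) = 29**2 - 1169*(-611 + 462)*(792 + 202) = 841 - (-174181)*994 = 841 - 1169*(-148106) = 841 + 173135914 = 173136755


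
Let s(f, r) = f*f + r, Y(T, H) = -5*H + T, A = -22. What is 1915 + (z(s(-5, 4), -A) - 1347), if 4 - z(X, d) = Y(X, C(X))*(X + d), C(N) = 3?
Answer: -142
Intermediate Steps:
Y(T, H) = T - 5*H
s(f, r) = r + f**2 (s(f, r) = f**2 + r = r + f**2)
z(X, d) = 4 - (-15 + X)*(X + d) (z(X, d) = 4 - (X - 5*3)*(X + d) = 4 - (X - 15)*(X + d) = 4 - (-15 + X)*(X + d))
1915 + (z(s(-5, 4), -A) - 1347) = 1915 + ((4 - (4 + (-5)**2)*(-15 + (4 + (-5)**2)) - (-1*(-22))*(-15 + (4 + (-5)**2))) - 1347) = 1915 + ((4 - (4 + 25)*(-15 + (4 + 25)) - 1*22*(-15 + (4 + 25))) - 1347) = 1915 + ((4 - 1*29*(-15 + 29) - 1*22*(-15 + 29)) - 1347) = 1915 + ((4 - 1*29*14 - 1*22*14) - 1347) = 1915 + ((4 - 406 - 308) - 1347) = 1915 + (-710 - 1347) = 1915 - 2057 = -142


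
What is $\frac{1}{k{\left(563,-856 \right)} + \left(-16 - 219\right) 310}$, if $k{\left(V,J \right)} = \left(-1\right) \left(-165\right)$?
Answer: $- \frac{1}{72685} \approx -1.3758 \cdot 10^{-5}$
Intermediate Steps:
$k{\left(V,J \right)} = 165$
$\frac{1}{k{\left(563,-856 \right)} + \left(-16 - 219\right) 310} = \frac{1}{165 + \left(-16 - 219\right) 310} = \frac{1}{165 - 72850} = \frac{1}{-72685} = - \frac{1}{72685}$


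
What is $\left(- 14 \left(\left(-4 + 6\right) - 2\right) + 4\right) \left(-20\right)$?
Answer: $-80$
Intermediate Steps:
$\left(- 14 \left(\left(-4 + 6\right) - 2\right) + 4\right) \left(-20\right) = \left(- 14 \left(2 - 2\right) + 4\right) \left(-20\right) = \left(\left(-14\right) 0 + 4\right) \left(-20\right) = \left(0 + 4\right) \left(-20\right) = 4 \left(-20\right) = -80$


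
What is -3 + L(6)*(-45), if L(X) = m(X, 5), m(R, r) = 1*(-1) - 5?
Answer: 267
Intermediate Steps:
m(R, r) = -6 (m(R, r) = -1 - 5 = -6)
L(X) = -6
-3 + L(6)*(-45) = -3 - 6*(-45) = -3 + 270 = 267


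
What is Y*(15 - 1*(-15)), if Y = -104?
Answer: -3120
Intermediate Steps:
Y*(15 - 1*(-15)) = -104*(15 - 1*(-15)) = -104*(15 + 15) = -104*30 = -3120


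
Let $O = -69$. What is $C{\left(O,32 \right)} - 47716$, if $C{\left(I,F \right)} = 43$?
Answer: $-47673$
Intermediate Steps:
$C{\left(O,32 \right)} - 47716 = 43 - 47716 = -47673$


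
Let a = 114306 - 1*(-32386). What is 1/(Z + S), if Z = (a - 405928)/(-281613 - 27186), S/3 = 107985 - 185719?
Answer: -34311/8001365018 ≈ -4.2881e-6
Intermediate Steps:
S = -233202 (S = 3*(107985 - 185719) = 3*(-77734) = -233202)
a = 146692 (a = 114306 + 32386 = 146692)
Z = 28804/34311 (Z = (146692 - 405928)/(-281613 - 27186) = -259236/(-308799) = -259236*(-1/308799) = 28804/34311 ≈ 0.83950)
1/(Z + S) = 1/(28804/34311 - 233202) = 1/(-8001365018/34311) = -34311/8001365018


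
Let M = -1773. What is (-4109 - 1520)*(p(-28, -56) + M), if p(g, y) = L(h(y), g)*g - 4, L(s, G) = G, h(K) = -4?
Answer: 5589597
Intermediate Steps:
p(g, y) = -4 + g² (p(g, y) = g*g - 4 = g² - 4 = -4 + g²)
(-4109 - 1520)*(p(-28, -56) + M) = (-4109 - 1520)*((-4 + (-28)²) - 1773) = -5629*((-4 + 784) - 1773) = -5629*(780 - 1773) = -5629*(-993) = 5589597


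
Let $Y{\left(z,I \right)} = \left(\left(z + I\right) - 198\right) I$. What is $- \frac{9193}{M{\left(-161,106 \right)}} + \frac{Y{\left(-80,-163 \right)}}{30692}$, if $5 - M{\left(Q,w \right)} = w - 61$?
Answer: $\frac{71256719}{306920} \approx 232.17$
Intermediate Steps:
$M{\left(Q,w \right)} = 66 - w$ ($M{\left(Q,w \right)} = 5 - \left(w - 61\right) = 5 - \left(-61 + w\right) = 66 - w$)
$Y{\left(z,I \right)} = I \left(-198 + I + z\right)$ ($Y{\left(z,I \right)} = \left(\left(I + z\right) - 198\right) I = \left(-198 + I + z\right) I = I \left(-198 + I + z\right)$)
$- \frac{9193}{M{\left(-161,106 \right)}} + \frac{Y{\left(-80,-163 \right)}}{30692} = - \frac{9193}{66 - 106} + \frac{\left(-163\right) \left(-198 - 163 - 80\right)}{30692} = - \frac{9193}{66 - 106} + \left(-163\right) \left(-441\right) \frac{1}{30692} = - \frac{9193}{-40} + 71883 \cdot \frac{1}{30692} = \left(-9193\right) \left(- \frac{1}{40}\right) + \frac{71883}{30692} = \frac{9193}{40} + \frac{71883}{30692} = \frac{71256719}{306920}$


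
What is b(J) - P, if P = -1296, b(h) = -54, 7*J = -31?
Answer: 1242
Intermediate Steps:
J = -31/7 (J = (⅐)*(-31) = -31/7 ≈ -4.4286)
b(J) - P = -54 - 1*(-1296) = -54 + 1296 = 1242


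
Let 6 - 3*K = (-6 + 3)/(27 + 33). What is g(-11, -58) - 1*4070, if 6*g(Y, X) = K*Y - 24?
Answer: -1467971/360 ≈ -4077.7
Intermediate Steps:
K = 121/60 (K = 2 - (-6 + 3)/(3*(27 + 33)) = 2 - (-1)/60 = 2 - 1/3*(-1/20) = 2 + 1/60 = 121/60 ≈ 2.0167)
g(Y, X) = -4 + 121*Y/360 (g(Y, X) = (121*Y/60 - 24)/6 = (-24 + 121*Y/60)/6 = -4 + 121*Y/360)
g(-11, -58) - 1*4070 = (-4 + (121/360)*(-11)) - 1*4070 = (-4 - 1331/360) - 4070 = -2771/360 - 4070 = -1467971/360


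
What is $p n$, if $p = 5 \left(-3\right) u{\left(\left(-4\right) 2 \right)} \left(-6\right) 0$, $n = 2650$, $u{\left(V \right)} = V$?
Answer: $0$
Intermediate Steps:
$p = 0$ ($p = 5 \left(-3\right) \left(\left(-4\right) 2\right) \left(-6\right) 0 = \left(-15\right) \left(-8\right) \left(-6\right) 0 = 120 \left(-6\right) 0 = \left(-720\right) 0 = 0$)
$p n = 0 \cdot 2650 = 0$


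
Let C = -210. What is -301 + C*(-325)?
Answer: 67949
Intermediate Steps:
-301 + C*(-325) = -301 - 210*(-325) = -301 + 68250 = 67949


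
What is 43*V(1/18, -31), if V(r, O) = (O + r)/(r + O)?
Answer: 43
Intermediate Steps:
V(r, O) = 1 (V(r, O) = (O + r)/(O + r) = 1)
43*V(1/18, -31) = 43*1 = 43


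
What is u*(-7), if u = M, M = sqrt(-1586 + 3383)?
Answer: -7*sqrt(1797) ≈ -296.74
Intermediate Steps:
M = sqrt(1797) ≈ 42.391
u = sqrt(1797) ≈ 42.391
u*(-7) = sqrt(1797)*(-7) = -7*sqrt(1797)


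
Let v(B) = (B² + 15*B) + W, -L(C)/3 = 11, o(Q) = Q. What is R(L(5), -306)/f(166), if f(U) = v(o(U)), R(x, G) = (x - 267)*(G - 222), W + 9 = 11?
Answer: 1650/313 ≈ 5.2716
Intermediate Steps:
W = 2 (W = -9 + 11 = 2)
L(C) = -33 (L(C) = -3*11 = -33)
R(x, G) = (-267 + x)*(-222 + G)
v(B) = 2 + B² + 15*B (v(B) = (B² + 15*B) + 2 = 2 + B² + 15*B)
f(U) = 2 + U² + 15*U
R(L(5), -306)/f(166) = (59274 - 267*(-306) - 222*(-33) - 306*(-33))/(2 + 166² + 15*166) = (59274 + 81702 + 7326 + 10098)/(2 + 27556 + 2490) = 158400/30048 = 158400*(1/30048) = 1650/313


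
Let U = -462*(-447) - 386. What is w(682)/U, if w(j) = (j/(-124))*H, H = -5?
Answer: 55/412256 ≈ 0.00013341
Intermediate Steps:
w(j) = 5*j/124 (w(j) = (j/(-124))*(-5) = (j*(-1/124))*(-5) = -j/124*(-5) = 5*j/124)
U = 206128 (U = 206514 - 386 = 206128)
w(682)/U = ((5/124)*682)/206128 = (55/2)*(1/206128) = 55/412256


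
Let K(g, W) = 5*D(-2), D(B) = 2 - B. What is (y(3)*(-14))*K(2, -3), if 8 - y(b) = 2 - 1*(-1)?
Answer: -1400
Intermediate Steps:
y(b) = 5 (y(b) = 8 - (2 - 1*(-1)) = 8 - (2 + 1) = 8 - 1*3 = 8 - 3 = 5)
K(g, W) = 20 (K(g, W) = 5*(2 - 1*(-2)) = 5*(2 + 2) = 5*4 = 20)
(y(3)*(-14))*K(2, -3) = (5*(-14))*20 = -70*20 = -1400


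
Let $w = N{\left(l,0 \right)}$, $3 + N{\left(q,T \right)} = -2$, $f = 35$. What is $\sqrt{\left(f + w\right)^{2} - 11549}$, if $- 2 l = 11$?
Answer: $i \sqrt{10649} \approx 103.19 i$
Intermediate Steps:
$l = - \frac{11}{2}$ ($l = \left(- \frac{1}{2}\right) 11 = - \frac{11}{2} \approx -5.5$)
$N{\left(q,T \right)} = -5$ ($N{\left(q,T \right)} = -3 - 2 = -5$)
$w = -5$
$\sqrt{\left(f + w\right)^{2} - 11549} = \sqrt{\left(35 - 5\right)^{2} - 11549} = \sqrt{30^{2} - 11549} = \sqrt{900 - 11549} = \sqrt{-10649} = i \sqrt{10649}$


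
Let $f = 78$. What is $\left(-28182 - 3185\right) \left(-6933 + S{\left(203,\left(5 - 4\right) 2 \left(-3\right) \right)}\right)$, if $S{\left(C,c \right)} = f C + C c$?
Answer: $-240992661$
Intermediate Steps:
$S{\left(C,c \right)} = 78 C + C c$
$\left(-28182 - 3185\right) \left(-6933 + S{\left(203,\left(5 - 4\right) 2 \left(-3\right) \right)}\right) = \left(-28182 - 3185\right) \left(-6933 + 203 \left(78 + \left(5 - 4\right) 2 \left(-3\right)\right)\right) = - 31367 \left(-6933 + 203 \left(78 + 1 \left(-6\right)\right)\right) = - 31367 \left(-6933 + 203 \left(78 - 6\right)\right) = - 31367 \left(-6933 + 203 \cdot 72\right) = - 31367 \left(-6933 + 14616\right) = \left(-31367\right) 7683 = -240992661$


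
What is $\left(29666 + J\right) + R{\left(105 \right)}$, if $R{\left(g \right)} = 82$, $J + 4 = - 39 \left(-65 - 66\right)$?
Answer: $34853$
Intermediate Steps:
$J = 5105$ ($J = -4 - 39 \left(-65 - 66\right) = -4 - -5109 = -4 + 5109 = 5105$)
$\left(29666 + J\right) + R{\left(105 \right)} = \left(29666 + 5105\right) + 82 = 34771 + 82 = 34853$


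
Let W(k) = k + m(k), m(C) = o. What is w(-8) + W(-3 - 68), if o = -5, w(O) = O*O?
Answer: -12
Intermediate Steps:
w(O) = O²
m(C) = -5
W(k) = -5 + k (W(k) = k - 5 = -5 + k)
w(-8) + W(-3 - 68) = (-8)² + (-5 + (-3 - 68)) = 64 + (-5 - 71) = 64 - 76 = -12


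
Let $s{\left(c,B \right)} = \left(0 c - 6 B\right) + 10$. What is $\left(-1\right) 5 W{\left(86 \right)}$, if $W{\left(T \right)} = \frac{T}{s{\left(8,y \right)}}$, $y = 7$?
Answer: $\frac{215}{16} \approx 13.438$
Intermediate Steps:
$s{\left(c,B \right)} = 10 - 6 B$ ($s{\left(c,B \right)} = \left(0 - 6 B\right) + 10 = - 6 B + 10 = 10 - 6 B$)
$W{\left(T \right)} = - \frac{T}{32}$ ($W{\left(T \right)} = \frac{T}{10 - 42} = \frac{T}{-32} = T \left(- \frac{1}{32}\right) = - \frac{T}{32}$)
$\left(-1\right) 5 W{\left(86 \right)} = \left(-1\right) 5 \left(\left(- \frac{1}{32}\right) 86\right) = \left(-5\right) \left(- \frac{43}{16}\right) = \frac{215}{16}$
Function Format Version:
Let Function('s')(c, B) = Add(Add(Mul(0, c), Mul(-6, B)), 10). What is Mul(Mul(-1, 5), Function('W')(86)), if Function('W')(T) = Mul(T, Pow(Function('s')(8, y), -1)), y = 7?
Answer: Rational(215, 16) ≈ 13.438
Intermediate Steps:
Function('s')(c, B) = Add(10, Mul(-6, B)) (Function('s')(c, B) = Add(Add(0, Mul(-6, B)), 10) = Add(Mul(-6, B), 10) = Add(10, Mul(-6, B)))
Function('W')(T) = Mul(Rational(-1, 32), T) (Function('W')(T) = Mul(T, Pow(Add(10, Mul(-6, 7)), -1)) = Mul(T, Pow(Add(10, -42), -1)) = Mul(T, Pow(-32, -1)) = Mul(T, Rational(-1, 32)) = Mul(Rational(-1, 32), T))
Mul(Mul(-1, 5), Function('W')(86)) = Mul(Mul(-1, 5), Mul(Rational(-1, 32), 86)) = Mul(-5, Rational(-43, 16)) = Rational(215, 16)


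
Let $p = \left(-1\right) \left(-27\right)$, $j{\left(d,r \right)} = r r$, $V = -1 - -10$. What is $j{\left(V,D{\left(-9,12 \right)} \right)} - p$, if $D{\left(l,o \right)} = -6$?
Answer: $9$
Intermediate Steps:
$V = 9$ ($V = -1 + 10 = 9$)
$j{\left(d,r \right)} = r^{2}$
$p = 27$
$j{\left(V,D{\left(-9,12 \right)} \right)} - p = \left(-6\right)^{2} - 27 = 36 - 27 = 9$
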